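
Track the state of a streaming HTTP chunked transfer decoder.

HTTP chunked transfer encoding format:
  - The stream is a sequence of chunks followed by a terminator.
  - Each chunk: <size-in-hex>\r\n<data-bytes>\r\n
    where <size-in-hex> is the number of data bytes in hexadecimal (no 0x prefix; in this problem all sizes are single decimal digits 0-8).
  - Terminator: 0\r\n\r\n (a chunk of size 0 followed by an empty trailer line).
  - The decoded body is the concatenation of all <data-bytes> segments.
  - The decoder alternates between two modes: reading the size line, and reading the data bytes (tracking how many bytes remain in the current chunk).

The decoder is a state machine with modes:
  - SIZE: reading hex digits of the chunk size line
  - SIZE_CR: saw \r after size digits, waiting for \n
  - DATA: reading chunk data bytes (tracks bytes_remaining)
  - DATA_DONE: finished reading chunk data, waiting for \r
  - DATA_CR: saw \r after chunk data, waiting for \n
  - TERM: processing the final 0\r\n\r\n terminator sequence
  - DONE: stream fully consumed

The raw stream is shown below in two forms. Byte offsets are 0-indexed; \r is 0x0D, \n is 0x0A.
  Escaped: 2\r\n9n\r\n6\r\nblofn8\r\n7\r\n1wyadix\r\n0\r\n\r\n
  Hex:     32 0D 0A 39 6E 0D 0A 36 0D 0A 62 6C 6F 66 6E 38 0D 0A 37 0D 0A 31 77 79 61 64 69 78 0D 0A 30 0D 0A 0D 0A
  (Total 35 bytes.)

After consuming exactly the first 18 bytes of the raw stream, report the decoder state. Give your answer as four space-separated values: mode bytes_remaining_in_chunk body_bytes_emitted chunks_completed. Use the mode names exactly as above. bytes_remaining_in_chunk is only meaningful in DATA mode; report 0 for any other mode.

Byte 0 = '2': mode=SIZE remaining=0 emitted=0 chunks_done=0
Byte 1 = 0x0D: mode=SIZE_CR remaining=0 emitted=0 chunks_done=0
Byte 2 = 0x0A: mode=DATA remaining=2 emitted=0 chunks_done=0
Byte 3 = '9': mode=DATA remaining=1 emitted=1 chunks_done=0
Byte 4 = 'n': mode=DATA_DONE remaining=0 emitted=2 chunks_done=0
Byte 5 = 0x0D: mode=DATA_CR remaining=0 emitted=2 chunks_done=0
Byte 6 = 0x0A: mode=SIZE remaining=0 emitted=2 chunks_done=1
Byte 7 = '6': mode=SIZE remaining=0 emitted=2 chunks_done=1
Byte 8 = 0x0D: mode=SIZE_CR remaining=0 emitted=2 chunks_done=1
Byte 9 = 0x0A: mode=DATA remaining=6 emitted=2 chunks_done=1
Byte 10 = 'b': mode=DATA remaining=5 emitted=3 chunks_done=1
Byte 11 = 'l': mode=DATA remaining=4 emitted=4 chunks_done=1
Byte 12 = 'o': mode=DATA remaining=3 emitted=5 chunks_done=1
Byte 13 = 'f': mode=DATA remaining=2 emitted=6 chunks_done=1
Byte 14 = 'n': mode=DATA remaining=1 emitted=7 chunks_done=1
Byte 15 = '8': mode=DATA_DONE remaining=0 emitted=8 chunks_done=1
Byte 16 = 0x0D: mode=DATA_CR remaining=0 emitted=8 chunks_done=1
Byte 17 = 0x0A: mode=SIZE remaining=0 emitted=8 chunks_done=2

Answer: SIZE 0 8 2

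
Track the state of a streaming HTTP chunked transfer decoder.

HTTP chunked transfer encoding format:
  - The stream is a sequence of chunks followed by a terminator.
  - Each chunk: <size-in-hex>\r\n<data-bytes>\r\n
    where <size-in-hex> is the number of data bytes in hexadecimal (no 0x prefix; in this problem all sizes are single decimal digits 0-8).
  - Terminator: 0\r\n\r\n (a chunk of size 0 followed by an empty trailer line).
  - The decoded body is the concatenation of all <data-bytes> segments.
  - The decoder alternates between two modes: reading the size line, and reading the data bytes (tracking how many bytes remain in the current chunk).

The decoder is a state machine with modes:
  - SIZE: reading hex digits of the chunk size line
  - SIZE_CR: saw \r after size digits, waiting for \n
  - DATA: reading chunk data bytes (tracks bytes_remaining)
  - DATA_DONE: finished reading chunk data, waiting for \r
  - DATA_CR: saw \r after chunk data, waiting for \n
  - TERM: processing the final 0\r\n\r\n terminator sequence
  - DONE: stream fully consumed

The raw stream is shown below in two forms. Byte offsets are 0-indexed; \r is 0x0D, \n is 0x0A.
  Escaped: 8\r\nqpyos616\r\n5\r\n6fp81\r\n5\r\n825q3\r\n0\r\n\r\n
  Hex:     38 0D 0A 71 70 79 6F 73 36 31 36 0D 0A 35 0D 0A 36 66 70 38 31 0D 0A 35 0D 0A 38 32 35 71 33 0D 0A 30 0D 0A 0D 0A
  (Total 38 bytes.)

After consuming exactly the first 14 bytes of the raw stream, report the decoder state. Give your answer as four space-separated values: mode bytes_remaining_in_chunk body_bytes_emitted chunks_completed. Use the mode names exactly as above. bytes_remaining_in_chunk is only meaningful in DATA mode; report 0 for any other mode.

Answer: SIZE 0 8 1

Derivation:
Byte 0 = '8': mode=SIZE remaining=0 emitted=0 chunks_done=0
Byte 1 = 0x0D: mode=SIZE_CR remaining=0 emitted=0 chunks_done=0
Byte 2 = 0x0A: mode=DATA remaining=8 emitted=0 chunks_done=0
Byte 3 = 'q': mode=DATA remaining=7 emitted=1 chunks_done=0
Byte 4 = 'p': mode=DATA remaining=6 emitted=2 chunks_done=0
Byte 5 = 'y': mode=DATA remaining=5 emitted=3 chunks_done=0
Byte 6 = 'o': mode=DATA remaining=4 emitted=4 chunks_done=0
Byte 7 = 's': mode=DATA remaining=3 emitted=5 chunks_done=0
Byte 8 = '6': mode=DATA remaining=2 emitted=6 chunks_done=0
Byte 9 = '1': mode=DATA remaining=1 emitted=7 chunks_done=0
Byte 10 = '6': mode=DATA_DONE remaining=0 emitted=8 chunks_done=0
Byte 11 = 0x0D: mode=DATA_CR remaining=0 emitted=8 chunks_done=0
Byte 12 = 0x0A: mode=SIZE remaining=0 emitted=8 chunks_done=1
Byte 13 = '5': mode=SIZE remaining=0 emitted=8 chunks_done=1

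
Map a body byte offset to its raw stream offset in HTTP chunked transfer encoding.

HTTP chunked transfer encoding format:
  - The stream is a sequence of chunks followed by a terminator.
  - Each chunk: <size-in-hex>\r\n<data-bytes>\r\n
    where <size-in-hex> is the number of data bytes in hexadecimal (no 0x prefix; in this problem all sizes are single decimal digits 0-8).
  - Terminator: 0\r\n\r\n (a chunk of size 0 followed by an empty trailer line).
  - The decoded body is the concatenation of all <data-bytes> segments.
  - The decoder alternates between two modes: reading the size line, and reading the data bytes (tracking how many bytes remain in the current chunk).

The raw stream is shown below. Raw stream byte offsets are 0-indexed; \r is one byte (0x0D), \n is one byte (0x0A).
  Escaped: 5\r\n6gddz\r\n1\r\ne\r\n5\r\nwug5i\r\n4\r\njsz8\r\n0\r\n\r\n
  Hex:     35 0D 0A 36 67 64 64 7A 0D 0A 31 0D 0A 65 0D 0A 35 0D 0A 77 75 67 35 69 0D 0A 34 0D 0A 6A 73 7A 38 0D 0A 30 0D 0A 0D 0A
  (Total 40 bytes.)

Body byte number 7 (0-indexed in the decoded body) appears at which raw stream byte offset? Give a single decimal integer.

Answer: 20

Derivation:
Chunk 1: stream[0..1]='5' size=0x5=5, data at stream[3..8]='6gddz' -> body[0..5], body so far='6gddz'
Chunk 2: stream[10..11]='1' size=0x1=1, data at stream[13..14]='e' -> body[5..6], body so far='6gddze'
Chunk 3: stream[16..17]='5' size=0x5=5, data at stream[19..24]='wug5i' -> body[6..11], body so far='6gddzewug5i'
Chunk 4: stream[26..27]='4' size=0x4=4, data at stream[29..33]='jsz8' -> body[11..15], body so far='6gddzewug5ijsz8'
Chunk 5: stream[35..36]='0' size=0 (terminator). Final body='6gddzewug5ijsz8' (15 bytes)
Body byte 7 at stream offset 20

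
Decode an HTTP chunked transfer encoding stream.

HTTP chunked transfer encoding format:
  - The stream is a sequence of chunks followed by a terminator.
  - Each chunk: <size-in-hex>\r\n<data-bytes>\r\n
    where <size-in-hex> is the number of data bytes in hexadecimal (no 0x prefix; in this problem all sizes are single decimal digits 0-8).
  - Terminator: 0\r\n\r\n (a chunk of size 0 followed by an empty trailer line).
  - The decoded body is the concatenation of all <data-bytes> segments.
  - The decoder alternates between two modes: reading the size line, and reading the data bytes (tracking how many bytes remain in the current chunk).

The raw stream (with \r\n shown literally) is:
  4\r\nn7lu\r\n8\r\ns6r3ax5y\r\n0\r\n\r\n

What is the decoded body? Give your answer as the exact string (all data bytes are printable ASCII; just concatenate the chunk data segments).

Answer: n7lus6r3ax5y

Derivation:
Chunk 1: stream[0..1]='4' size=0x4=4, data at stream[3..7]='n7lu' -> body[0..4], body so far='n7lu'
Chunk 2: stream[9..10]='8' size=0x8=8, data at stream[12..20]='s6r3ax5y' -> body[4..12], body so far='n7lus6r3ax5y'
Chunk 3: stream[22..23]='0' size=0 (terminator). Final body='n7lus6r3ax5y' (12 bytes)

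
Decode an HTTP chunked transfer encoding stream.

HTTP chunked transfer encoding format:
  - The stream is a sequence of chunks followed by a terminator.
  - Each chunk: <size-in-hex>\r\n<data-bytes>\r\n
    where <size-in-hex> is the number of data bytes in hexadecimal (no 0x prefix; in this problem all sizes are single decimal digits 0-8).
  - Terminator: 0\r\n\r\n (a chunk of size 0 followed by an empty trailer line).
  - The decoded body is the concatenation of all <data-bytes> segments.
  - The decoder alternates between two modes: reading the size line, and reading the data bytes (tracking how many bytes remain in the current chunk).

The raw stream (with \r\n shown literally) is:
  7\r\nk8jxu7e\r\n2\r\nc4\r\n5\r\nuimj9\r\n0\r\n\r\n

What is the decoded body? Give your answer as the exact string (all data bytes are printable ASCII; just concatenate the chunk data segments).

Answer: k8jxu7ec4uimj9

Derivation:
Chunk 1: stream[0..1]='7' size=0x7=7, data at stream[3..10]='k8jxu7e' -> body[0..7], body so far='k8jxu7e'
Chunk 2: stream[12..13]='2' size=0x2=2, data at stream[15..17]='c4' -> body[7..9], body so far='k8jxu7ec4'
Chunk 3: stream[19..20]='5' size=0x5=5, data at stream[22..27]='uimj9' -> body[9..14], body so far='k8jxu7ec4uimj9'
Chunk 4: stream[29..30]='0' size=0 (terminator). Final body='k8jxu7ec4uimj9' (14 bytes)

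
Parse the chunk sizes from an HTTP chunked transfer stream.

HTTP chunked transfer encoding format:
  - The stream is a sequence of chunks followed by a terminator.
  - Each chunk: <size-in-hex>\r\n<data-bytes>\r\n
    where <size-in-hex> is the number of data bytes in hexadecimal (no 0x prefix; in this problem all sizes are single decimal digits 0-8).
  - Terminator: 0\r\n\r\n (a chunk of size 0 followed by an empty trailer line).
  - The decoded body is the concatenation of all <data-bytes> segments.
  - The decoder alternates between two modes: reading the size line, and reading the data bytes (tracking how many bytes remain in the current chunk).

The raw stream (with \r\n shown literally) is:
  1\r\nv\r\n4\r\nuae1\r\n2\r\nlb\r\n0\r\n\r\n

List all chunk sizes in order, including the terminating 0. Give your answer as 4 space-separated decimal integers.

Answer: 1 4 2 0

Derivation:
Chunk 1: stream[0..1]='1' size=0x1=1, data at stream[3..4]='v' -> body[0..1], body so far='v'
Chunk 2: stream[6..7]='4' size=0x4=4, data at stream[9..13]='uae1' -> body[1..5], body so far='vuae1'
Chunk 3: stream[15..16]='2' size=0x2=2, data at stream[18..20]='lb' -> body[5..7], body so far='vuae1lb'
Chunk 4: stream[22..23]='0' size=0 (terminator). Final body='vuae1lb' (7 bytes)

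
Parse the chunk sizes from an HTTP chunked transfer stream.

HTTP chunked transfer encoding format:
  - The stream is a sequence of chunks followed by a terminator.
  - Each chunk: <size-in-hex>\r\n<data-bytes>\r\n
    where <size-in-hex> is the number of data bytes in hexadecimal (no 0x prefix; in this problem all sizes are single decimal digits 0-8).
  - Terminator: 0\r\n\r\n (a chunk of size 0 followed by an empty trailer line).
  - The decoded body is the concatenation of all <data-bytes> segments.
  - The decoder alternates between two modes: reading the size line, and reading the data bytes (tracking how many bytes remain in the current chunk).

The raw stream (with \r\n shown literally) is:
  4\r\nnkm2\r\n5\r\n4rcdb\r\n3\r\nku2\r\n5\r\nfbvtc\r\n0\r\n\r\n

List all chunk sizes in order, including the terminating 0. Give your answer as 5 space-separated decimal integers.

Chunk 1: stream[0..1]='4' size=0x4=4, data at stream[3..7]='nkm2' -> body[0..4], body so far='nkm2'
Chunk 2: stream[9..10]='5' size=0x5=5, data at stream[12..17]='4rcdb' -> body[4..9], body so far='nkm24rcdb'
Chunk 3: stream[19..20]='3' size=0x3=3, data at stream[22..25]='ku2' -> body[9..12], body so far='nkm24rcdbku2'
Chunk 4: stream[27..28]='5' size=0x5=5, data at stream[30..35]='fbvtc' -> body[12..17], body so far='nkm24rcdbku2fbvtc'
Chunk 5: stream[37..38]='0' size=0 (terminator). Final body='nkm24rcdbku2fbvtc' (17 bytes)

Answer: 4 5 3 5 0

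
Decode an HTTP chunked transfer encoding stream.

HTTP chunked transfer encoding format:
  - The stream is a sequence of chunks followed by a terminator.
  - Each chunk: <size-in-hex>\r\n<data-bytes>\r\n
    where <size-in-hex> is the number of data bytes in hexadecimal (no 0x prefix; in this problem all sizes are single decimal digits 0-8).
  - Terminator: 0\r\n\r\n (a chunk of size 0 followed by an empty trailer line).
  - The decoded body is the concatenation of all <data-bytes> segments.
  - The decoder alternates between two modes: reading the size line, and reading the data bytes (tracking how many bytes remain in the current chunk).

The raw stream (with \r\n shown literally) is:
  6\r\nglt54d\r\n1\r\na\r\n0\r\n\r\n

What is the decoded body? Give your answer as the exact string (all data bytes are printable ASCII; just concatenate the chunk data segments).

Chunk 1: stream[0..1]='6' size=0x6=6, data at stream[3..9]='glt54d' -> body[0..6], body so far='glt54d'
Chunk 2: stream[11..12]='1' size=0x1=1, data at stream[14..15]='a' -> body[6..7], body so far='glt54da'
Chunk 3: stream[17..18]='0' size=0 (terminator). Final body='glt54da' (7 bytes)

Answer: glt54da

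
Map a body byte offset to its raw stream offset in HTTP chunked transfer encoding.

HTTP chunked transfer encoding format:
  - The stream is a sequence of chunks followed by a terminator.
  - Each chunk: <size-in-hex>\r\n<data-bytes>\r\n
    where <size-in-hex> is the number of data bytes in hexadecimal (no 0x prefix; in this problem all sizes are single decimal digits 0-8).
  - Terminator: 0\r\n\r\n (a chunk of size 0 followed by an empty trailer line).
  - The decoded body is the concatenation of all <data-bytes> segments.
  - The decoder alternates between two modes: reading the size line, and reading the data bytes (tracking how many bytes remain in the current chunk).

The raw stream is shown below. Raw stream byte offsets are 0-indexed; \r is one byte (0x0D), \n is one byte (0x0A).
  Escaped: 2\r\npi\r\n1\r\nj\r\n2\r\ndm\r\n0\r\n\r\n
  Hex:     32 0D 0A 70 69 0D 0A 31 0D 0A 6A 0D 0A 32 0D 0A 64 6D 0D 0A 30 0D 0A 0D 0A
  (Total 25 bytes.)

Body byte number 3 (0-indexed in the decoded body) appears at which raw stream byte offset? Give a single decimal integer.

Answer: 16

Derivation:
Chunk 1: stream[0..1]='2' size=0x2=2, data at stream[3..5]='pi' -> body[0..2], body so far='pi'
Chunk 2: stream[7..8]='1' size=0x1=1, data at stream[10..11]='j' -> body[2..3], body so far='pij'
Chunk 3: stream[13..14]='2' size=0x2=2, data at stream[16..18]='dm' -> body[3..5], body so far='pijdm'
Chunk 4: stream[20..21]='0' size=0 (terminator). Final body='pijdm' (5 bytes)
Body byte 3 at stream offset 16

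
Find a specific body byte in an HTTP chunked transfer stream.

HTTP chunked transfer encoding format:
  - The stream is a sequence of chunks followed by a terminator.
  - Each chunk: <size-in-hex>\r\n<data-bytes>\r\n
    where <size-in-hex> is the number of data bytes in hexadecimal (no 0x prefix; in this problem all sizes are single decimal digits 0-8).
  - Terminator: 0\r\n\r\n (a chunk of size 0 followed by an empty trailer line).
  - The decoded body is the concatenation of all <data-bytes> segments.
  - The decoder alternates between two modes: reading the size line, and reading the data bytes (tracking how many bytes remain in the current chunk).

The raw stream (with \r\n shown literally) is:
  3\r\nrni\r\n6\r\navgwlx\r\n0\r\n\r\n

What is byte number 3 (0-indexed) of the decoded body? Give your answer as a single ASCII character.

Chunk 1: stream[0..1]='3' size=0x3=3, data at stream[3..6]='rni' -> body[0..3], body so far='rni'
Chunk 2: stream[8..9]='6' size=0x6=6, data at stream[11..17]='avgwlx' -> body[3..9], body so far='rniavgwlx'
Chunk 3: stream[19..20]='0' size=0 (terminator). Final body='rniavgwlx' (9 bytes)
Body byte 3 = 'a'

Answer: a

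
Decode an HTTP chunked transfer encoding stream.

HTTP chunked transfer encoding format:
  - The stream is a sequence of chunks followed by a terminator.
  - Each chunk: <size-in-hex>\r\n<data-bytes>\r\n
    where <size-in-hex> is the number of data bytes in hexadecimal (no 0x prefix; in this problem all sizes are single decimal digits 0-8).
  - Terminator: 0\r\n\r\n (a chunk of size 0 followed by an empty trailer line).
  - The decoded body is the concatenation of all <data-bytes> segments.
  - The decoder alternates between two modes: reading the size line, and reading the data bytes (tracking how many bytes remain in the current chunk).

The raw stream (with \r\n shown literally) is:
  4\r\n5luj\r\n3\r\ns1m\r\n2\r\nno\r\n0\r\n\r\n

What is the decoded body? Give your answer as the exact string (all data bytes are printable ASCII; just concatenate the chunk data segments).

Answer: 5lujs1mno

Derivation:
Chunk 1: stream[0..1]='4' size=0x4=4, data at stream[3..7]='5luj' -> body[0..4], body so far='5luj'
Chunk 2: stream[9..10]='3' size=0x3=3, data at stream[12..15]='s1m' -> body[4..7], body so far='5lujs1m'
Chunk 3: stream[17..18]='2' size=0x2=2, data at stream[20..22]='no' -> body[7..9], body so far='5lujs1mno'
Chunk 4: stream[24..25]='0' size=0 (terminator). Final body='5lujs1mno' (9 bytes)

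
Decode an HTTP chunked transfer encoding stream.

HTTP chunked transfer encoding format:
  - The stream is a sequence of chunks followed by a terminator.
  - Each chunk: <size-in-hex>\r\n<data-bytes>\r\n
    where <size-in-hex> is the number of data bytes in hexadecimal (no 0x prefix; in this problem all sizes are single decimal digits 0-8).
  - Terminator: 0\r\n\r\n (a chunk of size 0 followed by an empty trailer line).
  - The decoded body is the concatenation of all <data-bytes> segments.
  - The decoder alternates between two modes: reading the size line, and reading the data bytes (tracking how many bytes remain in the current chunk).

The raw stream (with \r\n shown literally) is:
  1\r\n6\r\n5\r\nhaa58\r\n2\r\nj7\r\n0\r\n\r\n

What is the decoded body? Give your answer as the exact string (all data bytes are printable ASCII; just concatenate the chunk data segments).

Chunk 1: stream[0..1]='1' size=0x1=1, data at stream[3..4]='6' -> body[0..1], body so far='6'
Chunk 2: stream[6..7]='5' size=0x5=5, data at stream[9..14]='haa58' -> body[1..6], body so far='6haa58'
Chunk 3: stream[16..17]='2' size=0x2=2, data at stream[19..21]='j7' -> body[6..8], body so far='6haa58j7'
Chunk 4: stream[23..24]='0' size=0 (terminator). Final body='6haa58j7' (8 bytes)

Answer: 6haa58j7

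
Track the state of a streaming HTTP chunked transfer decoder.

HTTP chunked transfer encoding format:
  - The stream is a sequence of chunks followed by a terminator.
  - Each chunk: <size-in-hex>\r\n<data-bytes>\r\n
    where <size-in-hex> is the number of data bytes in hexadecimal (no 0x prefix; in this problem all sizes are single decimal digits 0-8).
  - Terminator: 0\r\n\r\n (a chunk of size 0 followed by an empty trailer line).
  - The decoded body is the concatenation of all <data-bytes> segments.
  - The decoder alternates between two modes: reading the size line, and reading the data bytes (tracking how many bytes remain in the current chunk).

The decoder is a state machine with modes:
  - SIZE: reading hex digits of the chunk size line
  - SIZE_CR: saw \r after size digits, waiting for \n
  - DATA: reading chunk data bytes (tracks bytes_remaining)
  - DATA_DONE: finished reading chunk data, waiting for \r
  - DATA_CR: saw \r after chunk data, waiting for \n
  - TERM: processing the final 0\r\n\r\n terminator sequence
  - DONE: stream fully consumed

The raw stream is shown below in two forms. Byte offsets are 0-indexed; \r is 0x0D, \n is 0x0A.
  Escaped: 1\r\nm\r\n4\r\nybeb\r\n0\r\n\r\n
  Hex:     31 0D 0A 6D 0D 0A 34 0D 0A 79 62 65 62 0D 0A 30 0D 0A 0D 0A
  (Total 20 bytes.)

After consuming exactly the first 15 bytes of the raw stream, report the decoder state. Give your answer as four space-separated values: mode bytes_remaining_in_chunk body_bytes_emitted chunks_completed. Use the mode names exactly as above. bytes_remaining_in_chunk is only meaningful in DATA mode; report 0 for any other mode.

Byte 0 = '1': mode=SIZE remaining=0 emitted=0 chunks_done=0
Byte 1 = 0x0D: mode=SIZE_CR remaining=0 emitted=0 chunks_done=0
Byte 2 = 0x0A: mode=DATA remaining=1 emitted=0 chunks_done=0
Byte 3 = 'm': mode=DATA_DONE remaining=0 emitted=1 chunks_done=0
Byte 4 = 0x0D: mode=DATA_CR remaining=0 emitted=1 chunks_done=0
Byte 5 = 0x0A: mode=SIZE remaining=0 emitted=1 chunks_done=1
Byte 6 = '4': mode=SIZE remaining=0 emitted=1 chunks_done=1
Byte 7 = 0x0D: mode=SIZE_CR remaining=0 emitted=1 chunks_done=1
Byte 8 = 0x0A: mode=DATA remaining=4 emitted=1 chunks_done=1
Byte 9 = 'y': mode=DATA remaining=3 emitted=2 chunks_done=1
Byte 10 = 'b': mode=DATA remaining=2 emitted=3 chunks_done=1
Byte 11 = 'e': mode=DATA remaining=1 emitted=4 chunks_done=1
Byte 12 = 'b': mode=DATA_DONE remaining=0 emitted=5 chunks_done=1
Byte 13 = 0x0D: mode=DATA_CR remaining=0 emitted=5 chunks_done=1
Byte 14 = 0x0A: mode=SIZE remaining=0 emitted=5 chunks_done=2

Answer: SIZE 0 5 2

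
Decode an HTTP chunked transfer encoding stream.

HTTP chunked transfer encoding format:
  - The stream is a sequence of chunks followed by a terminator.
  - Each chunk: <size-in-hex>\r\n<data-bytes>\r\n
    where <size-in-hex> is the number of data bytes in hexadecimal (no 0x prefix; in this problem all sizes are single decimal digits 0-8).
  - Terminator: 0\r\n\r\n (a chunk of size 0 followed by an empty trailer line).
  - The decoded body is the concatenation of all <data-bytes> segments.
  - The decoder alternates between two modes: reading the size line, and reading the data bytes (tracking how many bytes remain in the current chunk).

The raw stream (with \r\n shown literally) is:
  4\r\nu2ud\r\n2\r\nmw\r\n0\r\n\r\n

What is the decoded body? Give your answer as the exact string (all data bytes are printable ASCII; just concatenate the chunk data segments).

Answer: u2udmw

Derivation:
Chunk 1: stream[0..1]='4' size=0x4=4, data at stream[3..7]='u2ud' -> body[0..4], body so far='u2ud'
Chunk 2: stream[9..10]='2' size=0x2=2, data at stream[12..14]='mw' -> body[4..6], body so far='u2udmw'
Chunk 3: stream[16..17]='0' size=0 (terminator). Final body='u2udmw' (6 bytes)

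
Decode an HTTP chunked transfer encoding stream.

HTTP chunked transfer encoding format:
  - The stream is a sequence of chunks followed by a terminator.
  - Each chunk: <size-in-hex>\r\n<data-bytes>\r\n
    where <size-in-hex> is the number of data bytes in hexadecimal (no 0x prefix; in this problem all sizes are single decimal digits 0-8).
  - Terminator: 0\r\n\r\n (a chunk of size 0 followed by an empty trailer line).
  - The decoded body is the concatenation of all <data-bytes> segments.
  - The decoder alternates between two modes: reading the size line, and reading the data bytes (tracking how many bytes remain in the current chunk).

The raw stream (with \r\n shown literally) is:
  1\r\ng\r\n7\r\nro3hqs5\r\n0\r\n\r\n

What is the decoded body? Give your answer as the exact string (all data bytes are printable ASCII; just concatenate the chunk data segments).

Chunk 1: stream[0..1]='1' size=0x1=1, data at stream[3..4]='g' -> body[0..1], body so far='g'
Chunk 2: stream[6..7]='7' size=0x7=7, data at stream[9..16]='ro3hqs5' -> body[1..8], body so far='gro3hqs5'
Chunk 3: stream[18..19]='0' size=0 (terminator). Final body='gro3hqs5' (8 bytes)

Answer: gro3hqs5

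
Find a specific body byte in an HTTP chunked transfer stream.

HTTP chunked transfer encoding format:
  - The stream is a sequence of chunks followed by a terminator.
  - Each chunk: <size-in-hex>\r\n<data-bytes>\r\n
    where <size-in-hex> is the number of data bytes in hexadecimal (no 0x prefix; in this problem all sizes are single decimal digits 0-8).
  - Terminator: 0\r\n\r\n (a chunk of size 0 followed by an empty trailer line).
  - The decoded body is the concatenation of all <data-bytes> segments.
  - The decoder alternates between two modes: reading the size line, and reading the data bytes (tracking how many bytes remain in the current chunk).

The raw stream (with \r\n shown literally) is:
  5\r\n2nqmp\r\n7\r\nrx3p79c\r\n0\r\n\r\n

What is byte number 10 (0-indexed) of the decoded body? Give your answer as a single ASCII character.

Answer: 9

Derivation:
Chunk 1: stream[0..1]='5' size=0x5=5, data at stream[3..8]='2nqmp' -> body[0..5], body so far='2nqmp'
Chunk 2: stream[10..11]='7' size=0x7=7, data at stream[13..20]='rx3p79c' -> body[5..12], body so far='2nqmprx3p79c'
Chunk 3: stream[22..23]='0' size=0 (terminator). Final body='2nqmprx3p79c' (12 bytes)
Body byte 10 = '9'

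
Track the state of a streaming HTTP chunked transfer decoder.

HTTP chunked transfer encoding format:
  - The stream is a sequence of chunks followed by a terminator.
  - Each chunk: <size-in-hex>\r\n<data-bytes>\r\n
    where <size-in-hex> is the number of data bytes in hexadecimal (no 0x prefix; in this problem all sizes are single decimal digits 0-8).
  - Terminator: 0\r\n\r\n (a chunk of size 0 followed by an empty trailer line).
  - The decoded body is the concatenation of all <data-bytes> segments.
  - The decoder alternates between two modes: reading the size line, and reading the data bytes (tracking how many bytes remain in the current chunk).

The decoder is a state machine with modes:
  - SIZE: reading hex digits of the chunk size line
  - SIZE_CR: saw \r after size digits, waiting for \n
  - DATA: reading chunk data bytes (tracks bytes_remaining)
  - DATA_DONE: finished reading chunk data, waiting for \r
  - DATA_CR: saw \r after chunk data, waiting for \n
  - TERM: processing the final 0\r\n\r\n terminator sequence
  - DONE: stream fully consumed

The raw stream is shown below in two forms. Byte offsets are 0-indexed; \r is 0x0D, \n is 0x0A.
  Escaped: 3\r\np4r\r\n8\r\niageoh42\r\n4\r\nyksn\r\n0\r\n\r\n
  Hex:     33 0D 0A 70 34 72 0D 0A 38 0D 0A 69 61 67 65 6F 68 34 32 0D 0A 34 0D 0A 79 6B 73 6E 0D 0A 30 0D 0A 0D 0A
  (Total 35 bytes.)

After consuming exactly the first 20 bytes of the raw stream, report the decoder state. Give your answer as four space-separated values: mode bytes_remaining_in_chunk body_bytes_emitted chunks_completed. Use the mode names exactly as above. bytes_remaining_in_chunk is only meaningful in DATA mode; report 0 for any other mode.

Byte 0 = '3': mode=SIZE remaining=0 emitted=0 chunks_done=0
Byte 1 = 0x0D: mode=SIZE_CR remaining=0 emitted=0 chunks_done=0
Byte 2 = 0x0A: mode=DATA remaining=3 emitted=0 chunks_done=0
Byte 3 = 'p': mode=DATA remaining=2 emitted=1 chunks_done=0
Byte 4 = '4': mode=DATA remaining=1 emitted=2 chunks_done=0
Byte 5 = 'r': mode=DATA_DONE remaining=0 emitted=3 chunks_done=0
Byte 6 = 0x0D: mode=DATA_CR remaining=0 emitted=3 chunks_done=0
Byte 7 = 0x0A: mode=SIZE remaining=0 emitted=3 chunks_done=1
Byte 8 = '8': mode=SIZE remaining=0 emitted=3 chunks_done=1
Byte 9 = 0x0D: mode=SIZE_CR remaining=0 emitted=3 chunks_done=1
Byte 10 = 0x0A: mode=DATA remaining=8 emitted=3 chunks_done=1
Byte 11 = 'i': mode=DATA remaining=7 emitted=4 chunks_done=1
Byte 12 = 'a': mode=DATA remaining=6 emitted=5 chunks_done=1
Byte 13 = 'g': mode=DATA remaining=5 emitted=6 chunks_done=1
Byte 14 = 'e': mode=DATA remaining=4 emitted=7 chunks_done=1
Byte 15 = 'o': mode=DATA remaining=3 emitted=8 chunks_done=1
Byte 16 = 'h': mode=DATA remaining=2 emitted=9 chunks_done=1
Byte 17 = '4': mode=DATA remaining=1 emitted=10 chunks_done=1
Byte 18 = '2': mode=DATA_DONE remaining=0 emitted=11 chunks_done=1
Byte 19 = 0x0D: mode=DATA_CR remaining=0 emitted=11 chunks_done=1

Answer: DATA_CR 0 11 1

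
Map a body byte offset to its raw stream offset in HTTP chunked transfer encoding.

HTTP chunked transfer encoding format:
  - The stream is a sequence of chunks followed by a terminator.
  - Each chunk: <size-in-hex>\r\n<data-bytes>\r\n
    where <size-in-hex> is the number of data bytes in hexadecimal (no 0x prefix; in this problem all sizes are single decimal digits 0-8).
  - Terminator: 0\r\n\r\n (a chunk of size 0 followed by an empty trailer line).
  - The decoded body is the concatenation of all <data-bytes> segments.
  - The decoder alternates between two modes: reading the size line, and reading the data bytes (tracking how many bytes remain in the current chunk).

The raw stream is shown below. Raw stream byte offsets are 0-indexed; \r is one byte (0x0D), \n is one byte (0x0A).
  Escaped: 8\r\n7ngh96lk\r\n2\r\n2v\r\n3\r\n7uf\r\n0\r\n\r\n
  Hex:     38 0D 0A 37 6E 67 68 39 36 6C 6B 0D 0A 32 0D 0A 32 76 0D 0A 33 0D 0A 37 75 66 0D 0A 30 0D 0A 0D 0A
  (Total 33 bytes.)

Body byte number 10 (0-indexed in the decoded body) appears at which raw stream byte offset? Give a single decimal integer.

Answer: 23

Derivation:
Chunk 1: stream[0..1]='8' size=0x8=8, data at stream[3..11]='7ngh96lk' -> body[0..8], body so far='7ngh96lk'
Chunk 2: stream[13..14]='2' size=0x2=2, data at stream[16..18]='2v' -> body[8..10], body so far='7ngh96lk2v'
Chunk 3: stream[20..21]='3' size=0x3=3, data at stream[23..26]='7uf' -> body[10..13], body so far='7ngh96lk2v7uf'
Chunk 4: stream[28..29]='0' size=0 (terminator). Final body='7ngh96lk2v7uf' (13 bytes)
Body byte 10 at stream offset 23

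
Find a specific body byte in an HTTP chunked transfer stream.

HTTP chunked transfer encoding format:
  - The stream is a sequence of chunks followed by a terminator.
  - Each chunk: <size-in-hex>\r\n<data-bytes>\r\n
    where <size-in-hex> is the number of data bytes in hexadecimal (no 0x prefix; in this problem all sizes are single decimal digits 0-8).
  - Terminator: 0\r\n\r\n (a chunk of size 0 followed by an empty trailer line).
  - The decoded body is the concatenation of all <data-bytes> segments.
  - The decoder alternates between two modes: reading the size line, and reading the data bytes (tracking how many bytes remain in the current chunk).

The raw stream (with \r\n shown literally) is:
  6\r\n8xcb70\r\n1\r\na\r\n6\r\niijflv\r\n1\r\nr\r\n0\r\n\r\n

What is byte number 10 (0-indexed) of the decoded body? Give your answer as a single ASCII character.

Answer: f

Derivation:
Chunk 1: stream[0..1]='6' size=0x6=6, data at stream[3..9]='8xcb70' -> body[0..6], body so far='8xcb70'
Chunk 2: stream[11..12]='1' size=0x1=1, data at stream[14..15]='a' -> body[6..7], body so far='8xcb70a'
Chunk 3: stream[17..18]='6' size=0x6=6, data at stream[20..26]='iijflv' -> body[7..13], body so far='8xcb70aiijflv'
Chunk 4: stream[28..29]='1' size=0x1=1, data at stream[31..32]='r' -> body[13..14], body so far='8xcb70aiijflvr'
Chunk 5: stream[34..35]='0' size=0 (terminator). Final body='8xcb70aiijflvr' (14 bytes)
Body byte 10 = 'f'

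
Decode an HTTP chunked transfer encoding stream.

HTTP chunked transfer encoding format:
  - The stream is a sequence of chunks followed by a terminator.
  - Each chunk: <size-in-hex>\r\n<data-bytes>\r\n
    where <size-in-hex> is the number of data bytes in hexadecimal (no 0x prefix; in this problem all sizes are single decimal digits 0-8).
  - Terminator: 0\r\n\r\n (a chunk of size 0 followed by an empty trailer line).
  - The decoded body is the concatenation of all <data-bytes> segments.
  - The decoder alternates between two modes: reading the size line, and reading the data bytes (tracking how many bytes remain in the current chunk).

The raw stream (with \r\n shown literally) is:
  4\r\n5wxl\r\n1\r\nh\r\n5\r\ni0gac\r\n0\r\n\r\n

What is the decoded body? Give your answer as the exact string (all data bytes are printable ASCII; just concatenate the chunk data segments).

Chunk 1: stream[0..1]='4' size=0x4=4, data at stream[3..7]='5wxl' -> body[0..4], body so far='5wxl'
Chunk 2: stream[9..10]='1' size=0x1=1, data at stream[12..13]='h' -> body[4..5], body so far='5wxlh'
Chunk 3: stream[15..16]='5' size=0x5=5, data at stream[18..23]='i0gac' -> body[5..10], body so far='5wxlhi0gac'
Chunk 4: stream[25..26]='0' size=0 (terminator). Final body='5wxlhi0gac' (10 bytes)

Answer: 5wxlhi0gac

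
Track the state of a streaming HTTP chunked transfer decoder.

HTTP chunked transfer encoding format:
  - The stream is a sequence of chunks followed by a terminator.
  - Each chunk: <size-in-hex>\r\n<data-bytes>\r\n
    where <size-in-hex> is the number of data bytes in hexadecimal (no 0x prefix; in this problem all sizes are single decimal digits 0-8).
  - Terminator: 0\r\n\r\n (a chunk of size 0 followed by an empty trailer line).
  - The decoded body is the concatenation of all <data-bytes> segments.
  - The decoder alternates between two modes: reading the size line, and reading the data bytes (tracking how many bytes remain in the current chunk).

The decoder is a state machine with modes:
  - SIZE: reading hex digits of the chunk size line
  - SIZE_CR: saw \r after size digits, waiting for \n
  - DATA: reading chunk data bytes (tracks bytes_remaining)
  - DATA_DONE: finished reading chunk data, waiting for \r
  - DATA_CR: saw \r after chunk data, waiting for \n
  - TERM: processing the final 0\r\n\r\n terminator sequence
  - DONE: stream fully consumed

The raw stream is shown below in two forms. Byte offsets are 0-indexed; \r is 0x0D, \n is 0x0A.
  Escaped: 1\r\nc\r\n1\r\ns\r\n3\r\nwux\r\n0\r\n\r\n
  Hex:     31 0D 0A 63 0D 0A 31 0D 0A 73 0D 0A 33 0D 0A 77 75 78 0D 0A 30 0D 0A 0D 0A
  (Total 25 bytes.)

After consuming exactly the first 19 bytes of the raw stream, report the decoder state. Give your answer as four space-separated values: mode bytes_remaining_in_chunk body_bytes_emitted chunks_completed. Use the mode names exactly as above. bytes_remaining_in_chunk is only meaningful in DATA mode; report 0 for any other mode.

Answer: DATA_CR 0 5 2

Derivation:
Byte 0 = '1': mode=SIZE remaining=0 emitted=0 chunks_done=0
Byte 1 = 0x0D: mode=SIZE_CR remaining=0 emitted=0 chunks_done=0
Byte 2 = 0x0A: mode=DATA remaining=1 emitted=0 chunks_done=0
Byte 3 = 'c': mode=DATA_DONE remaining=0 emitted=1 chunks_done=0
Byte 4 = 0x0D: mode=DATA_CR remaining=0 emitted=1 chunks_done=0
Byte 5 = 0x0A: mode=SIZE remaining=0 emitted=1 chunks_done=1
Byte 6 = '1': mode=SIZE remaining=0 emitted=1 chunks_done=1
Byte 7 = 0x0D: mode=SIZE_CR remaining=0 emitted=1 chunks_done=1
Byte 8 = 0x0A: mode=DATA remaining=1 emitted=1 chunks_done=1
Byte 9 = 's': mode=DATA_DONE remaining=0 emitted=2 chunks_done=1
Byte 10 = 0x0D: mode=DATA_CR remaining=0 emitted=2 chunks_done=1
Byte 11 = 0x0A: mode=SIZE remaining=0 emitted=2 chunks_done=2
Byte 12 = '3': mode=SIZE remaining=0 emitted=2 chunks_done=2
Byte 13 = 0x0D: mode=SIZE_CR remaining=0 emitted=2 chunks_done=2
Byte 14 = 0x0A: mode=DATA remaining=3 emitted=2 chunks_done=2
Byte 15 = 'w': mode=DATA remaining=2 emitted=3 chunks_done=2
Byte 16 = 'u': mode=DATA remaining=1 emitted=4 chunks_done=2
Byte 17 = 'x': mode=DATA_DONE remaining=0 emitted=5 chunks_done=2
Byte 18 = 0x0D: mode=DATA_CR remaining=0 emitted=5 chunks_done=2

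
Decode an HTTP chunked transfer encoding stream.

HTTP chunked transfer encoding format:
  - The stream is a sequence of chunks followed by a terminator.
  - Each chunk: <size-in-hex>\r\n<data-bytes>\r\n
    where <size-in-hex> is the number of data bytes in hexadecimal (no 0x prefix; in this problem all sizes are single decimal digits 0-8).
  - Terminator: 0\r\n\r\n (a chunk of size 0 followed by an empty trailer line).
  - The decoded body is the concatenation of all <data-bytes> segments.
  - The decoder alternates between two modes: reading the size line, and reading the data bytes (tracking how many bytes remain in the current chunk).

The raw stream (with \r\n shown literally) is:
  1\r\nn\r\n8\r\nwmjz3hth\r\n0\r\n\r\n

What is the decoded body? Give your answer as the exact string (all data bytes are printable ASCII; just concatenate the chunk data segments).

Chunk 1: stream[0..1]='1' size=0x1=1, data at stream[3..4]='n' -> body[0..1], body so far='n'
Chunk 2: stream[6..7]='8' size=0x8=8, data at stream[9..17]='wmjz3hth' -> body[1..9], body so far='nwmjz3hth'
Chunk 3: stream[19..20]='0' size=0 (terminator). Final body='nwmjz3hth' (9 bytes)

Answer: nwmjz3hth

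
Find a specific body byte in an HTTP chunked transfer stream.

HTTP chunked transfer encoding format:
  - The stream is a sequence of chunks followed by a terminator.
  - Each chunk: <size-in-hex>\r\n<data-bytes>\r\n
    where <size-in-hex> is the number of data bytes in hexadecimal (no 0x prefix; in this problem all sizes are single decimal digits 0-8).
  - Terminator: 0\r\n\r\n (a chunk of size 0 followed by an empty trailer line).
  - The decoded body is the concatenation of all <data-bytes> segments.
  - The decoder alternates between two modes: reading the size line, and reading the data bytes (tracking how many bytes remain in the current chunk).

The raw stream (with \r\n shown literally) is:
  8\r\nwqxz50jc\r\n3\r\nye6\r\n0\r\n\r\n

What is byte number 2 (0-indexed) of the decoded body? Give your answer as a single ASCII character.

Answer: x

Derivation:
Chunk 1: stream[0..1]='8' size=0x8=8, data at stream[3..11]='wqxz50jc' -> body[0..8], body so far='wqxz50jc'
Chunk 2: stream[13..14]='3' size=0x3=3, data at stream[16..19]='ye6' -> body[8..11], body so far='wqxz50jcye6'
Chunk 3: stream[21..22]='0' size=0 (terminator). Final body='wqxz50jcye6' (11 bytes)
Body byte 2 = 'x'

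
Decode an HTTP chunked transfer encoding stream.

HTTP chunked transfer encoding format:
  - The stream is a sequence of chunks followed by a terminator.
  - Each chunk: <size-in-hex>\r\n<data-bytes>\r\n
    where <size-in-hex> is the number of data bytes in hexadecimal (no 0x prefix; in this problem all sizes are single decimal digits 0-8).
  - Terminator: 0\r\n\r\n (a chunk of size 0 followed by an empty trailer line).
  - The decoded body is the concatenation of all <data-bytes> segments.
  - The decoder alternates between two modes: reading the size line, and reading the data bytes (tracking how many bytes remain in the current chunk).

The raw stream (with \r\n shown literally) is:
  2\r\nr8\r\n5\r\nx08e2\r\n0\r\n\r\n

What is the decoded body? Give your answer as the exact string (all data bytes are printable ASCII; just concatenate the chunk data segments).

Chunk 1: stream[0..1]='2' size=0x2=2, data at stream[3..5]='r8' -> body[0..2], body so far='r8'
Chunk 2: stream[7..8]='5' size=0x5=5, data at stream[10..15]='x08e2' -> body[2..7], body so far='r8x08e2'
Chunk 3: stream[17..18]='0' size=0 (terminator). Final body='r8x08e2' (7 bytes)

Answer: r8x08e2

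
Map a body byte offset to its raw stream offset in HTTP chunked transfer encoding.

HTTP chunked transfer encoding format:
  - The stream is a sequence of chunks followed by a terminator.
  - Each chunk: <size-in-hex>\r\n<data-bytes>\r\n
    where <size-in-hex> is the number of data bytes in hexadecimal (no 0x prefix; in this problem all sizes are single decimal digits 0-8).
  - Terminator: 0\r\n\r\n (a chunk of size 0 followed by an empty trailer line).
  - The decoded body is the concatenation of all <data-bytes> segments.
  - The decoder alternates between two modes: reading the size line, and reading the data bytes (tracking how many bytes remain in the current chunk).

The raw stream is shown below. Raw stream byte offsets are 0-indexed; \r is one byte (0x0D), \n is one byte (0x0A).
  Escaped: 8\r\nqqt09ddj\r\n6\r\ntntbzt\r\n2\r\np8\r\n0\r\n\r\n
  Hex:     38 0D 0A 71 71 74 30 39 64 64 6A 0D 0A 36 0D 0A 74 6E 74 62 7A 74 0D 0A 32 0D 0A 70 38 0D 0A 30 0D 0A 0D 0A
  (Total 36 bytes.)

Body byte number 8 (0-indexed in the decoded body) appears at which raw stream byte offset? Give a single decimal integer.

Answer: 16

Derivation:
Chunk 1: stream[0..1]='8' size=0x8=8, data at stream[3..11]='qqt09ddj' -> body[0..8], body so far='qqt09ddj'
Chunk 2: stream[13..14]='6' size=0x6=6, data at stream[16..22]='tntbzt' -> body[8..14], body so far='qqt09ddjtntbzt'
Chunk 3: stream[24..25]='2' size=0x2=2, data at stream[27..29]='p8' -> body[14..16], body so far='qqt09ddjtntbztp8'
Chunk 4: stream[31..32]='0' size=0 (terminator). Final body='qqt09ddjtntbztp8' (16 bytes)
Body byte 8 at stream offset 16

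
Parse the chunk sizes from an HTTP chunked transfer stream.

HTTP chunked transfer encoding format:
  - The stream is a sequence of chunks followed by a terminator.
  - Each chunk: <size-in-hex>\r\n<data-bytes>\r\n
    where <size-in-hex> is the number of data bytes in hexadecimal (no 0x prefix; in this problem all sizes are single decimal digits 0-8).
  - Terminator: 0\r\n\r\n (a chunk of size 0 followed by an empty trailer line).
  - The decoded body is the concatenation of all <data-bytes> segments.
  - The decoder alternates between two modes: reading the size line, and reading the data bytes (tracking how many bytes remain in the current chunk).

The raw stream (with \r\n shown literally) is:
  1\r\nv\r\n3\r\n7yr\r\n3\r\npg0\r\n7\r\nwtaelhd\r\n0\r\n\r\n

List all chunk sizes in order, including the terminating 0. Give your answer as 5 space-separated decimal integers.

Chunk 1: stream[0..1]='1' size=0x1=1, data at stream[3..4]='v' -> body[0..1], body so far='v'
Chunk 2: stream[6..7]='3' size=0x3=3, data at stream[9..12]='7yr' -> body[1..4], body so far='v7yr'
Chunk 3: stream[14..15]='3' size=0x3=3, data at stream[17..20]='pg0' -> body[4..7], body so far='v7yrpg0'
Chunk 4: stream[22..23]='7' size=0x7=7, data at stream[25..32]='wtaelhd' -> body[7..14], body so far='v7yrpg0wtaelhd'
Chunk 5: stream[34..35]='0' size=0 (terminator). Final body='v7yrpg0wtaelhd' (14 bytes)

Answer: 1 3 3 7 0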